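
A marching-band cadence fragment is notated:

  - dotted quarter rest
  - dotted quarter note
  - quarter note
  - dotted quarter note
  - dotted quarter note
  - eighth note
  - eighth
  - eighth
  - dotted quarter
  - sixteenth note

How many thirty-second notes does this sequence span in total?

82

Each duration in thirty-second notes: dotted quarter rest = 12; dotted quarter note = 12; quarter note = 8; dotted quarter note = 12; dotted quarter note = 12; eighth note = 4; eighth = 4; eighth = 4; dotted quarter = 12; sixteenth note = 2.
Sum: 12 + 12 + 8 + 12 + 12 + 4 + 4 + 4 + 12 + 2 = 82 thirty-second notes.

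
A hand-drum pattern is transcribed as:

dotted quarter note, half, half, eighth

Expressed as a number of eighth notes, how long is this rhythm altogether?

12

Convert each value to eighth notes: dotted quarter note = 3; half = 4; half = 4; eighth = 1.
Altogether 3 + 4 + 4 + 1 = 12 eighth notes.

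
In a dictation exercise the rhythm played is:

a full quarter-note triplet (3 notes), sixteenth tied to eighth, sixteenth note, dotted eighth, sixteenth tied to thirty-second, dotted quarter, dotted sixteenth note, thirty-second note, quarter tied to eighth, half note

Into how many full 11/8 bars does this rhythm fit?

1

One bar of 11/8 = 44 thirty-second notes.
Working in thirty-second notes: a full quarter-note triplet (3 notes) (three triplet quarters span one half) = 16; sixteenth tied to eighth (sixteenth + eighth) = 6; sixteenth note = 2; dotted eighth = 6; sixteenth tied to thirty-second (sixteenth + thirty-second) = 3; dotted quarter = 12; dotted sixteenth note = 3; thirty-second note = 1; quarter tied to eighth (quarter + eighth) = 12; half note = 16.
Total: 16 + 6 + 2 + 6 + 3 + 12 + 3 + 1 + 12 + 16 = 77.
77 ÷ 44 = 1 complete bar with 33 left over.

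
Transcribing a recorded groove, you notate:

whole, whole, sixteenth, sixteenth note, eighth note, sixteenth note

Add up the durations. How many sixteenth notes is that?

37

Convert each value to sixteenth notes: whole = 16; whole = 16; sixteenth = 1; sixteenth note = 1; eighth note = 2; sixteenth note = 1.
Total: 16 + 16 + 1 + 1 + 2 + 1 = 37 sixteenth notes.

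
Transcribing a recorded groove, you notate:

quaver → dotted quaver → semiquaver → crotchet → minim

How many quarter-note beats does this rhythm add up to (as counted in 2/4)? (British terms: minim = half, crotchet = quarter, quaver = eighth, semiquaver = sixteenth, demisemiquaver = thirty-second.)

One quarter-note beat = 4 sixteenth notes.
Express everything in sixteenth notes: quaver = 2; dotted quaver = 3; semiquaver = 1; crotchet = 4; minim = 8.
Altogether 2 + 3 + 1 + 4 + 8 = 18.
18 ÷ 4 = 4.5 beats.

4.5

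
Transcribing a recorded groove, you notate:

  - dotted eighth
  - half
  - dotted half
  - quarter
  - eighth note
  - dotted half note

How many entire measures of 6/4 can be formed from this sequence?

1

One bar of 6/4 = 24 sixteenth notes.
Convert each value to sixteenth notes: dotted eighth = 3; half = 8; dotted half = 12; quarter = 4; eighth note = 2; dotted half note = 12.
Altogether 3 + 8 + 12 + 4 + 2 + 12 = 41.
41 ÷ 24 = 1 complete bar with 17 left over.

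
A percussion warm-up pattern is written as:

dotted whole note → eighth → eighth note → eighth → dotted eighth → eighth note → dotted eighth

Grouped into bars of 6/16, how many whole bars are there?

One bar of 6/16 = 6 sixteenth notes.
Working in sixteenth notes: dotted whole note = 24; eighth = 2; eighth note = 2; eighth = 2; dotted eighth = 3; eighth note = 2; dotted eighth = 3.
Total: 24 + 2 + 2 + 2 + 3 + 2 + 3 = 38.
38 ÷ 6 = 6 complete bars with 2 left over.

6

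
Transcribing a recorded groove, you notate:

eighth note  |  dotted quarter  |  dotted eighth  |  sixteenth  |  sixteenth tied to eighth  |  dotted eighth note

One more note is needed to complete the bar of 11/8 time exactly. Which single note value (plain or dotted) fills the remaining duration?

The bar of 11/8 = 22 sixteenth notes.
Express everything in sixteenth notes: eighth note = 2; dotted quarter = 6; dotted eighth = 3; sixteenth = 1; sixteenth tied to eighth (sixteenth + eighth) = 3; dotted eighth note = 3.
Sum: 2 + 6 + 3 + 1 + 3 + 3 = 18.
Remaining: 22 − 18 = 4 sixteenth notes, which is a quarter note.

quarter note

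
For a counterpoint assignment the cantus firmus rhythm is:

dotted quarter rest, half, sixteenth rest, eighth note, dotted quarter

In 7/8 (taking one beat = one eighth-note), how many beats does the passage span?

11.5

One eighth-note beat = 2 sixteenth notes.
Working in sixteenth notes: dotted quarter rest = 6; half = 8; sixteenth rest = 1; eighth note = 2; dotted quarter = 6.
Altogether 6 + 8 + 1 + 2 + 6 = 23.
23 ÷ 2 = 11.5 beats.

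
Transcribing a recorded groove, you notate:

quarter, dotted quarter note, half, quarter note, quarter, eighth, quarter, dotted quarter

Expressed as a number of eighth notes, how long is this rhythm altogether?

Working in eighth notes: quarter = 2; dotted quarter note = 3; half = 4; quarter note = 2; quarter = 2; eighth = 1; quarter = 2; dotted quarter = 3.
Altogether 2 + 3 + 4 + 2 + 2 + 1 + 2 + 3 = 19 eighth notes.

19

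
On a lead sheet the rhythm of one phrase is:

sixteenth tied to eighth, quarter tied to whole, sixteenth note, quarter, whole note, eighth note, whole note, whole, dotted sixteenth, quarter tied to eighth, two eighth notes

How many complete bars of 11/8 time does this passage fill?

One bar of 11/8 = 44 thirty-second notes.
Each duration in thirty-second notes: sixteenth tied to eighth (sixteenth + eighth) = 6; quarter tied to whole (quarter + whole) = 40; sixteenth note = 2; quarter = 8; whole note = 32; eighth note = 4; whole note = 32; whole = 32; dotted sixteenth = 3; quarter tied to eighth (quarter + eighth) = 12; eighth note = 4; eighth note = 4.
Adding: 6 + 40 + 2 + 8 + 32 + 4 + 32 + 32 + 3 + 12 + 4 + 4 = 179.
179 ÷ 44 = 4 complete bars with 3 left over.

4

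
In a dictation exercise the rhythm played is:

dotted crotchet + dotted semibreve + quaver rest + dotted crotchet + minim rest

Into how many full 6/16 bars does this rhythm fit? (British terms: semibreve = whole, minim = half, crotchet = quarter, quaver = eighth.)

One bar of 6/16 = 3 eighth notes.
Each duration in eighth notes: dotted crotchet = 3; dotted semibreve = 12; quaver rest = 1; dotted crotchet = 3; minim rest = 4.
Adding: 3 + 12 + 1 + 3 + 4 = 23.
23 ÷ 3 = 7 complete bars with 2 left over.

7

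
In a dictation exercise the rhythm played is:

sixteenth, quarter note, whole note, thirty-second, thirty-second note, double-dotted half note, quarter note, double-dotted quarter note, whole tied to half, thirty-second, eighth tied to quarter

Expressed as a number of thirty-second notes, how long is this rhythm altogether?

155

In thirty-second notes: sixteenth = 2; quarter note = 8; whole note = 32; thirty-second = 1; thirty-second note = 1; double-dotted half note = 28; quarter note = 8; double-dotted quarter note = 14; whole tied to half (whole + half) = 48; thirty-second = 1; eighth tied to quarter (eighth + quarter) = 12.
Total: 2 + 8 + 32 + 1 + 1 + 28 + 8 + 14 + 48 + 1 + 12 = 155 thirty-second notes.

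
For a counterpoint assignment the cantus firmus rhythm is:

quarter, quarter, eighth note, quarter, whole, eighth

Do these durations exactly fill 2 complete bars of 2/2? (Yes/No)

One bar of 2/2 = 8 eighth notes, so 2 bars = 16.
Express everything in eighth notes: quarter = 2; quarter = 2; eighth note = 1; quarter = 2; whole = 8; eighth = 1.
Total: 2 + 2 + 1 + 2 + 8 + 1 = 16.
16 equals 16, so the answer is Yes.

Yes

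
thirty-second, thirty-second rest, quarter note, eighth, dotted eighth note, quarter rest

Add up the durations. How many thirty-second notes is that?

28

Working in thirty-second notes: thirty-second = 1; thirty-second rest = 1; quarter note = 8; eighth = 4; dotted eighth note = 6; quarter rest = 8.
Adding: 1 + 1 + 8 + 4 + 6 + 8 = 28 thirty-second notes.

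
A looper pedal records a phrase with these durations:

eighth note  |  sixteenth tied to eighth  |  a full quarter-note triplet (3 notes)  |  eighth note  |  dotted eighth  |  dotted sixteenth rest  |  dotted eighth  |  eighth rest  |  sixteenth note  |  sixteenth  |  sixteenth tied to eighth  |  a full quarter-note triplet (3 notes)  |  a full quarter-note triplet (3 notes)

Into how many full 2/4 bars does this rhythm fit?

One bar of 2/4 = 16 thirty-second notes.
Each duration in thirty-second notes: eighth note = 4; sixteenth tied to eighth (sixteenth + eighth) = 6; a full quarter-note triplet (3 notes) (three triplet quarters span one half) = 16; eighth note = 4; dotted eighth = 6; dotted sixteenth rest = 3; dotted eighth = 6; eighth rest = 4; sixteenth note = 2; sixteenth = 2; sixteenth tied to eighth (sixteenth + eighth) = 6; a full quarter-note triplet (3 notes) (three triplet quarters span one half) = 16; a full quarter-note triplet (3 notes) (three triplet quarters span one half) = 16.
Sum: 4 + 6 + 16 + 4 + 6 + 3 + 6 + 4 + 2 + 2 + 6 + 16 + 16 = 91.
91 ÷ 16 = 5 complete bars with 11 left over.

5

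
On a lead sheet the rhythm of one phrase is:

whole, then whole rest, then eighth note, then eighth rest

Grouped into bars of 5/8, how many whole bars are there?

3

One bar of 5/8 = 5 eighth notes.
Each duration in eighth notes: whole = 8; whole rest = 8; eighth note = 1; eighth rest = 1.
Altogether 8 + 8 + 1 + 1 = 18.
18 ÷ 5 = 3 complete bars with 3 left over.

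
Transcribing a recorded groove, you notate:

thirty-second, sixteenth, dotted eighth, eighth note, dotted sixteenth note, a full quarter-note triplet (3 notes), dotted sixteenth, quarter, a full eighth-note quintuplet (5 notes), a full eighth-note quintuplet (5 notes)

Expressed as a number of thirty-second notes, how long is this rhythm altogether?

Express everything in thirty-second notes: thirty-second = 1; sixteenth = 2; dotted eighth = 6; eighth note = 4; dotted sixteenth note = 3; a full quarter-note triplet (3 notes) (three triplet quarters span one half) = 16; dotted sixteenth = 3; quarter = 8; a full eighth-note quintuplet (5 notes) (five quintuplet eighths span one half) = 16; a full eighth-note quintuplet (5 notes) (five quintuplet eighths span one half) = 16.
Sum: 1 + 2 + 6 + 4 + 3 + 16 + 3 + 8 + 16 + 16 = 75 thirty-second notes.

75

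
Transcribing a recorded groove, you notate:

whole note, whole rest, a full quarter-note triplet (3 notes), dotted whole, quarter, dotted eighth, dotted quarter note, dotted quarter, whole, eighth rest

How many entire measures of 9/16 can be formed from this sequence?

One bar of 9/16 = 9 sixteenth notes.
Each duration in sixteenth notes: whole note = 16; whole rest = 16; a full quarter-note triplet (3 notes) (three triplet quarters span one half) = 8; dotted whole = 24; quarter = 4; dotted eighth = 3; dotted quarter note = 6; dotted quarter = 6; whole = 16; eighth rest = 2.
Total: 16 + 16 + 8 + 24 + 4 + 3 + 6 + 6 + 16 + 2 = 101.
101 ÷ 9 = 11 complete bars with 2 left over.

11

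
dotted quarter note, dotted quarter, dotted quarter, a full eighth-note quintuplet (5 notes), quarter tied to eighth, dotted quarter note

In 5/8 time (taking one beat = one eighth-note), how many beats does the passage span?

19

One eighth-note beat = 2 sixteenth notes.
In sixteenth notes: dotted quarter note = 6; dotted quarter = 6; dotted quarter = 6; a full eighth-note quintuplet (5 notes) (five quintuplet eighths span one half) = 8; quarter tied to eighth (quarter + eighth) = 6; dotted quarter note = 6.
Total: 6 + 6 + 6 + 8 + 6 + 6 = 38.
38 ÷ 2 = 19 beats.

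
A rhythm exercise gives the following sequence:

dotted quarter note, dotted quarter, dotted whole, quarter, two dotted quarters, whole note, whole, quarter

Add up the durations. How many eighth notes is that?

44

Each duration in eighth notes: dotted quarter note = 3; dotted quarter = 3; dotted whole = 12; quarter = 2; dotted quarter = 3; dotted quarter = 3; whole note = 8; whole = 8; quarter = 2.
Total: 3 + 3 + 12 + 2 + 3 + 3 + 8 + 8 + 2 = 44 eighth notes.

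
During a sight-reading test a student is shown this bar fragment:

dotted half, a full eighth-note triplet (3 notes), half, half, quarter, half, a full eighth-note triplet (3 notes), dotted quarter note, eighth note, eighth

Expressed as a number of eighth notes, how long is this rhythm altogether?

Express everything in eighth notes: dotted half = 6; a full eighth-note triplet (3 notes) (three triplet eighths span one quarter) = 2; half = 4; half = 4; quarter = 2; half = 4; a full eighth-note triplet (3 notes) (three triplet eighths span one quarter) = 2; dotted quarter note = 3; eighth note = 1; eighth = 1.
Sum: 6 + 2 + 4 + 4 + 2 + 4 + 2 + 3 + 1 + 1 = 29 eighth notes.

29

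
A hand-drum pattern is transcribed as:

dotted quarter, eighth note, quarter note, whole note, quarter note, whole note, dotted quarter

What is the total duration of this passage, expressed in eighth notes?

Express everything in eighth notes: dotted quarter = 3; eighth note = 1; quarter note = 2; whole note = 8; quarter note = 2; whole note = 8; dotted quarter = 3.
Total: 3 + 1 + 2 + 8 + 2 + 8 + 3 = 27 eighth notes.

27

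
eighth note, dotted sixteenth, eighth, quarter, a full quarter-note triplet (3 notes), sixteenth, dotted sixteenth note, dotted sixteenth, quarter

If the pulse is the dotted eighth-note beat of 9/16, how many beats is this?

8.5

One dotted eighth-note beat = 6 thirty-second notes.
Each duration in thirty-second notes: eighth note = 4; dotted sixteenth = 3; eighth = 4; quarter = 8; a full quarter-note triplet (3 notes) (three triplet quarters span one half) = 16; sixteenth = 2; dotted sixteenth note = 3; dotted sixteenth = 3; quarter = 8.
Sum: 4 + 3 + 4 + 8 + 16 + 2 + 3 + 3 + 8 = 51.
51 ÷ 6 = 8.5 beats.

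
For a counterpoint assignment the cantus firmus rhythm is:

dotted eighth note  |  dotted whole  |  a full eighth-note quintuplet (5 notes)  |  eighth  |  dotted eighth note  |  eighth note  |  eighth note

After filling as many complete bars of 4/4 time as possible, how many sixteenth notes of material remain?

12

One bar of 4/4 = 16 sixteenth notes.
Convert each value to sixteenth notes: dotted eighth note = 3; dotted whole = 24; a full eighth-note quintuplet (5 notes) (five quintuplet eighths span one half) = 8; eighth = 2; dotted eighth note = 3; eighth note = 2; eighth note = 2.
Total: 3 + 24 + 8 + 2 + 3 + 2 + 2 = 44.
44 ÷ 16 = 2 complete bars with 12 sixteenth notes remaining.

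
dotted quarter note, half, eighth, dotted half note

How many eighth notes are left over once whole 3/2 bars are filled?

One bar of 3/2 = 12 eighth notes.
Convert each value to eighth notes: dotted quarter note = 3; half = 4; eighth = 1; dotted half note = 6.
Altogether 3 + 4 + 1 + 6 = 14.
14 ÷ 12 = 1 complete bar with 2 eighth notes remaining.

2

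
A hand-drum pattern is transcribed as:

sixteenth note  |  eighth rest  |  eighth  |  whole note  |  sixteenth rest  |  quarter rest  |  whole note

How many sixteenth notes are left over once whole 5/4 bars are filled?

2

One bar of 5/4 = 20 sixteenth notes.
In sixteenth notes: sixteenth note = 1; eighth rest = 2; eighth = 2; whole note = 16; sixteenth rest = 1; quarter rest = 4; whole note = 16.
Altogether 1 + 2 + 2 + 16 + 1 + 4 + 16 = 42.
42 ÷ 20 = 2 complete bars with 2 sixteenth notes remaining.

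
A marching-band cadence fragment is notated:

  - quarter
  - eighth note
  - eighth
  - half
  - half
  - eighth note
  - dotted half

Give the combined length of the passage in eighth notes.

19

Each duration in eighth notes: quarter = 2; eighth note = 1; eighth = 1; half = 4; half = 4; eighth note = 1; dotted half = 6.
Sum: 2 + 1 + 1 + 4 + 4 + 1 + 6 = 19 eighth notes.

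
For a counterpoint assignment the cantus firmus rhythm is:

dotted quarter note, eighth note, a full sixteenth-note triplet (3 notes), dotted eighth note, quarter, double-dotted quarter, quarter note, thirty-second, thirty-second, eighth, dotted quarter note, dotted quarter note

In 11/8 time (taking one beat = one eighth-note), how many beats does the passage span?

21.5

One eighth-note beat = 4 thirty-second notes.
In thirty-second notes: dotted quarter note = 12; eighth note = 4; a full sixteenth-note triplet (3 notes) (three triplet sixteenths span one eighth) = 4; dotted eighth note = 6; quarter = 8; double-dotted quarter = 14; quarter note = 8; thirty-second = 1; thirty-second = 1; eighth = 4; dotted quarter note = 12; dotted quarter note = 12.
Total: 12 + 4 + 4 + 6 + 8 + 14 + 8 + 1 + 1 + 4 + 12 + 12 = 86.
86 ÷ 4 = 21.5 beats.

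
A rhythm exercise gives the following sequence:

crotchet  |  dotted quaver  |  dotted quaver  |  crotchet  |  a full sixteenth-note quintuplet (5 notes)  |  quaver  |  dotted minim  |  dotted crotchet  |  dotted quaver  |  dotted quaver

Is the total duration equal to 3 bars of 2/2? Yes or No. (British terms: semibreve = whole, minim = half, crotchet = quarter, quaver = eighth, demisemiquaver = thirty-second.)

No

One bar of 2/2 = 16 sixteenth notes, so 3 bars = 48.
Each duration in sixteenth notes: crotchet = 4; dotted quaver = 3; dotted quaver = 3; crotchet = 4; a full sixteenth-note quintuplet (5 notes) (five quintuplet sixteenths span one quarter) = 4; quaver = 2; dotted minim = 12; dotted crotchet = 6; dotted quaver = 3; dotted quaver = 3.
Altogether 4 + 3 + 3 + 4 + 4 + 2 + 12 + 6 + 3 + 3 = 44.
44 falls short of 48, so the answer is No.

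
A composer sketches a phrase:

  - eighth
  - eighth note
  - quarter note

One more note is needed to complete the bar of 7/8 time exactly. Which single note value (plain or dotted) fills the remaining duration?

The bar of 7/8 = 7 eighth notes.
Express everything in eighth notes: eighth = 1; eighth note = 1; quarter note = 2.
Altogether 1 + 1 + 2 = 4.
Remaining: 7 − 4 = 3 eighth notes, which is a dotted quarter note.

dotted quarter note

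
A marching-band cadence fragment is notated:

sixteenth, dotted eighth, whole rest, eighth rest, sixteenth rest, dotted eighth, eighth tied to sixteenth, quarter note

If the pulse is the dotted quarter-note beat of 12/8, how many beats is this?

5.5

One dotted quarter-note beat = 6 sixteenth notes.
Working in sixteenth notes: sixteenth = 1; dotted eighth = 3; whole rest = 16; eighth rest = 2; sixteenth rest = 1; dotted eighth = 3; eighth tied to sixteenth (eighth + sixteenth) = 3; quarter note = 4.
Total: 1 + 3 + 16 + 2 + 1 + 3 + 3 + 4 = 33.
33 ÷ 6 = 5.5 beats.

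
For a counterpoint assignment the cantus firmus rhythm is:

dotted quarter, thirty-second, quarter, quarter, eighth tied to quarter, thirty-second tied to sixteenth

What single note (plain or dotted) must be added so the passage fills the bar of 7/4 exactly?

dotted quarter note

The bar of 7/4 = 56 thirty-second notes.
Each duration in thirty-second notes: dotted quarter = 12; thirty-second = 1; quarter = 8; quarter = 8; eighth tied to quarter (eighth + quarter) = 12; thirty-second tied to sixteenth (thirty-second + sixteenth) = 3.
Sum: 12 + 1 + 8 + 8 + 12 + 3 = 44.
Remaining: 56 − 44 = 12 thirty-second notes, which is a dotted quarter note.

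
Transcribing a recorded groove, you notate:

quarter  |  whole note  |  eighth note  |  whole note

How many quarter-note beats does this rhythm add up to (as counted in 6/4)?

One quarter-note beat = 2 eighth notes.
Convert each value to eighth notes: quarter = 2; whole note = 8; eighth note = 1; whole note = 8.
Total: 2 + 8 + 1 + 8 = 19.
19 ÷ 2 = 9.5 beats.

9.5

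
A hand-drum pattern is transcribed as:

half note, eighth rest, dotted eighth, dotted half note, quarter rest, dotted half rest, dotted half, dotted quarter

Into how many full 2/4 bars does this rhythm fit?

One bar of 2/4 = 8 sixteenth notes.
Convert each value to sixteenth notes: half note = 8; eighth rest = 2; dotted eighth = 3; dotted half note = 12; quarter rest = 4; dotted half rest = 12; dotted half = 12; dotted quarter = 6.
Altogether 8 + 2 + 3 + 12 + 4 + 12 + 12 + 6 = 59.
59 ÷ 8 = 7 complete bars with 3 left over.

7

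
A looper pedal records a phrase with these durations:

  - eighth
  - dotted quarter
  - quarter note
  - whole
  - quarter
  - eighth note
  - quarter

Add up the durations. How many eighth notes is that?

19

Working in eighth notes: eighth = 1; dotted quarter = 3; quarter note = 2; whole = 8; quarter = 2; eighth note = 1; quarter = 2.
Total: 1 + 3 + 2 + 8 + 2 + 1 + 2 = 19 eighth notes.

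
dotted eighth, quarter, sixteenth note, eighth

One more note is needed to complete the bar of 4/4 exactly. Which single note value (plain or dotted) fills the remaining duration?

dotted quarter note

The bar of 4/4 = 16 sixteenth notes.
In sixteenth notes: dotted eighth = 3; quarter = 4; sixteenth note = 1; eighth = 2.
Altogether 3 + 4 + 1 + 2 = 10.
Remaining: 16 − 10 = 6 sixteenth notes, which is a dotted quarter note.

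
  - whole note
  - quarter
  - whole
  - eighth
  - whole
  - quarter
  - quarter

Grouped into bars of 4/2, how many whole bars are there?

1

One bar of 4/2 = 16 eighth notes.
Each duration in eighth notes: whole note = 8; quarter = 2; whole = 8; eighth = 1; whole = 8; quarter = 2; quarter = 2.
Total: 8 + 2 + 8 + 1 + 8 + 2 + 2 = 31.
31 ÷ 16 = 1 complete bar with 15 left over.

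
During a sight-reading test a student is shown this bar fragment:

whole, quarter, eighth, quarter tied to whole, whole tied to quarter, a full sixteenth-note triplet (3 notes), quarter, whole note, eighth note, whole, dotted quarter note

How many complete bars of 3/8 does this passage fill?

One bar of 3/8 = 3 eighth notes.
Express everything in eighth notes: whole = 8; quarter = 2; eighth = 1; quarter tied to whole (quarter + whole) = 10; whole tied to quarter (whole + quarter) = 10; a full sixteenth-note triplet (3 notes) (three triplet sixteenths span one eighth) = 1; quarter = 2; whole note = 8; eighth note = 1; whole = 8; dotted quarter note = 3.
Altogether 8 + 2 + 1 + 10 + 10 + 1 + 2 + 8 + 1 + 8 + 3 = 54.
54 ÷ 3 = 18 complete bars with 0 left over.

18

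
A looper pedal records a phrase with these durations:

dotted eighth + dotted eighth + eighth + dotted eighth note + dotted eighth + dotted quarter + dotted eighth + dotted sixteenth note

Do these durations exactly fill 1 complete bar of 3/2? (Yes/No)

No

One bar of 3/2 = 48 thirty-second notes.
In thirty-second notes: dotted eighth = 6; dotted eighth = 6; eighth = 4; dotted eighth note = 6; dotted eighth = 6; dotted quarter = 12; dotted eighth = 6; dotted sixteenth note = 3.
Altogether 6 + 6 + 4 + 6 + 6 + 12 + 6 + 3 = 49.
49 exceeds 48, so the answer is No.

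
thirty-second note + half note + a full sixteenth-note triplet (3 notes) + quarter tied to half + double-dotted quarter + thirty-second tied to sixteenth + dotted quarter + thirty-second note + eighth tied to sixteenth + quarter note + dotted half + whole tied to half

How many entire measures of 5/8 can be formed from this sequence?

One bar of 5/8 = 20 thirty-second notes.
Working in thirty-second notes: thirty-second note = 1; half note = 16; a full sixteenth-note triplet (3 notes) (three triplet sixteenths span one eighth) = 4; quarter tied to half (quarter + half) = 24; double-dotted quarter = 14; thirty-second tied to sixteenth (thirty-second + sixteenth) = 3; dotted quarter = 12; thirty-second note = 1; eighth tied to sixteenth (eighth + sixteenth) = 6; quarter note = 8; dotted half = 24; whole tied to half (whole + half) = 48.
Altogether 1 + 16 + 4 + 24 + 14 + 3 + 12 + 1 + 6 + 8 + 24 + 48 = 161.
161 ÷ 20 = 8 complete bars with 1 left over.

8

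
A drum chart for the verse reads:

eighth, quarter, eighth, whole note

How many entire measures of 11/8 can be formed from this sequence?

1

One bar of 11/8 = 11 eighth notes.
Each duration in eighth notes: eighth = 1; quarter = 2; eighth = 1; whole note = 8.
Total: 1 + 2 + 1 + 8 = 12.
12 ÷ 11 = 1 complete bar with 1 left over.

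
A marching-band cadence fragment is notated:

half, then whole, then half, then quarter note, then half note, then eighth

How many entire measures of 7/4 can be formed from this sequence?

One bar of 7/4 = 14 eighth notes.
In eighth notes: half = 4; whole = 8; half = 4; quarter note = 2; half note = 4; eighth = 1.
Total: 4 + 8 + 4 + 2 + 4 + 1 = 23.
23 ÷ 14 = 1 complete bar with 9 left over.

1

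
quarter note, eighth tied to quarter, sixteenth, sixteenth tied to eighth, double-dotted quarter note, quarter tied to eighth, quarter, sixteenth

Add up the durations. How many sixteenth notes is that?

Working in sixteenth notes: quarter note = 4; eighth tied to quarter (eighth + quarter) = 6; sixteenth = 1; sixteenth tied to eighth (sixteenth + eighth) = 3; double-dotted quarter note = 7; quarter tied to eighth (quarter + eighth) = 6; quarter = 4; sixteenth = 1.
Total: 4 + 6 + 1 + 3 + 7 + 6 + 4 + 1 = 32 sixteenth notes.

32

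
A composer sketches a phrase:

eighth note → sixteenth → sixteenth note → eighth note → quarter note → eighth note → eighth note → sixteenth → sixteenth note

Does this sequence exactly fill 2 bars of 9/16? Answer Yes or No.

One bar of 9/16 = 9 sixteenth notes, so 2 bars = 18.
Convert each value to sixteenth notes: eighth note = 2; sixteenth = 1; sixteenth note = 1; eighth note = 2; quarter note = 4; eighth note = 2; eighth note = 2; sixteenth = 1; sixteenth note = 1.
Sum: 2 + 1 + 1 + 2 + 4 + 2 + 2 + 1 + 1 = 16.
16 falls short of 18, so the answer is No.

No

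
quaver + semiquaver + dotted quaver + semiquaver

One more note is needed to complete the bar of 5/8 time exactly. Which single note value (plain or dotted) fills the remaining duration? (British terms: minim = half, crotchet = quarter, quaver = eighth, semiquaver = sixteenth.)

The bar of 5/8 = 10 sixteenth notes.
In sixteenth notes: quaver = 2; semiquaver = 1; dotted quaver = 3; semiquaver = 1.
Total: 2 + 1 + 3 + 1 = 7.
Remaining: 10 − 7 = 3 sixteenth notes, which is a dotted eighth note.

dotted eighth note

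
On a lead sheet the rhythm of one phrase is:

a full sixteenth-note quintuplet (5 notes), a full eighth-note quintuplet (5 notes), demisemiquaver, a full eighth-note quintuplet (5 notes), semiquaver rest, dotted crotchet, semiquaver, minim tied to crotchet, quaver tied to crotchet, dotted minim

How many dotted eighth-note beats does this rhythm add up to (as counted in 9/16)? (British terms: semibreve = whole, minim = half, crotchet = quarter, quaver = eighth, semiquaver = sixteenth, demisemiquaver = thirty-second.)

19.5

One dotted eighth-note beat = 6 thirty-second notes.
Express everything in thirty-second notes: a full sixteenth-note quintuplet (5 notes) (five quintuplet sixteenths span one quarter) = 8; a full eighth-note quintuplet (5 notes) (five quintuplet eighths span one half) = 16; demisemiquaver = 1; a full eighth-note quintuplet (5 notes) (five quintuplet eighths span one half) = 16; semiquaver rest = 2; dotted crotchet = 12; semiquaver = 2; minim tied to crotchet (minim + crotchet) = 24; quaver tied to crotchet (quaver + crotchet) = 12; dotted minim = 24.
Adding: 8 + 16 + 1 + 16 + 2 + 12 + 2 + 24 + 12 + 24 = 117.
117 ÷ 6 = 19.5 beats.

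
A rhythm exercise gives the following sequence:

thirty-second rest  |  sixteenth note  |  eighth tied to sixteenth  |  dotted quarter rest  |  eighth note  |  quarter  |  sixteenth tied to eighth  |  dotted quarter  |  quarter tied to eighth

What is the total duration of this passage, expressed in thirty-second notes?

Each duration in thirty-second notes: thirty-second rest = 1; sixteenth note = 2; eighth tied to sixteenth (eighth + sixteenth) = 6; dotted quarter rest = 12; eighth note = 4; quarter = 8; sixteenth tied to eighth (sixteenth + eighth) = 6; dotted quarter = 12; quarter tied to eighth (quarter + eighth) = 12.
Adding: 1 + 2 + 6 + 12 + 4 + 8 + 6 + 12 + 12 = 63 thirty-second notes.

63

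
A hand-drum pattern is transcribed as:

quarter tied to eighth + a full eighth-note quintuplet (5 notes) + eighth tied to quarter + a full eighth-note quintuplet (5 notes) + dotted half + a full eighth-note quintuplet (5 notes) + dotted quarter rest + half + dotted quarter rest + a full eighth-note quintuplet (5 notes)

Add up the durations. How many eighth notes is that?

38

In eighth notes: quarter tied to eighth (quarter + eighth) = 3; a full eighth-note quintuplet (5 notes) (five quintuplet eighths span one half) = 4; eighth tied to quarter (eighth + quarter) = 3; a full eighth-note quintuplet (5 notes) (five quintuplet eighths span one half) = 4; dotted half = 6; a full eighth-note quintuplet (5 notes) (five quintuplet eighths span one half) = 4; dotted quarter rest = 3; half = 4; dotted quarter rest = 3; a full eighth-note quintuplet (5 notes) (five quintuplet eighths span one half) = 4.
Sum: 3 + 4 + 3 + 4 + 6 + 4 + 3 + 4 + 3 + 4 = 38 eighth notes.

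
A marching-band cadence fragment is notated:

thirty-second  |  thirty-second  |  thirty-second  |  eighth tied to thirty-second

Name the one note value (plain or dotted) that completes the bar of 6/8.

The bar of 6/8 = 24 thirty-second notes.
Express everything in thirty-second notes: thirty-second = 1; thirty-second = 1; thirty-second = 1; eighth tied to thirty-second (eighth + thirty-second) = 5.
Total: 1 + 1 + 1 + 5 = 8.
Remaining: 24 − 8 = 16 thirty-second notes, which is a half note.

half note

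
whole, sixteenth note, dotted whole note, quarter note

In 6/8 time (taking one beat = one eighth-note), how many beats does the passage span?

22.5

One eighth-note beat = 2 sixteenth notes.
Convert each value to sixteenth notes: whole = 16; sixteenth note = 1; dotted whole note = 24; quarter note = 4.
Total: 16 + 1 + 24 + 4 = 45.
45 ÷ 2 = 22.5 beats.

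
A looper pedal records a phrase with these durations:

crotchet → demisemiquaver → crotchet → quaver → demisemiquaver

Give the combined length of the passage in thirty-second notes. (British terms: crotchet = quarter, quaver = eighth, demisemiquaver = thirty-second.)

22

Convert each value to thirty-second notes: crotchet = 8; demisemiquaver = 1; crotchet = 8; quaver = 4; demisemiquaver = 1.
Total: 8 + 1 + 8 + 4 + 1 = 22 thirty-second notes.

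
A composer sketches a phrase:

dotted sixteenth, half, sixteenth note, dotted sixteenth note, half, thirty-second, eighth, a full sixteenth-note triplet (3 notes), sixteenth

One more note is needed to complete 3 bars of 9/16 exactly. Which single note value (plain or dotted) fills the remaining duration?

3 bars of 9/16 = 54 thirty-second notes.
In thirty-second notes: dotted sixteenth = 3; half = 16; sixteenth note = 2; dotted sixteenth note = 3; half = 16; thirty-second = 1; eighth = 4; a full sixteenth-note triplet (3 notes) (three triplet sixteenths span one eighth) = 4; sixteenth = 2.
Altogether 3 + 16 + 2 + 3 + 16 + 1 + 4 + 4 + 2 = 51.
Remaining: 54 − 51 = 3 thirty-second notes, which is a dotted sixteenth note.

dotted sixteenth note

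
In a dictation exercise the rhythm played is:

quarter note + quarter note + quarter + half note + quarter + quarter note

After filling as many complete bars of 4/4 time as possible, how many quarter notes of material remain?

One bar of 4/4 = 4 quarter notes.
Each duration in quarter notes: quarter note = 1; quarter note = 1; quarter = 1; half note = 2; quarter = 1; quarter note = 1.
Adding: 1 + 1 + 1 + 2 + 1 + 1 = 7.
7 ÷ 4 = 1 complete bar with 3 quarter notes remaining.

3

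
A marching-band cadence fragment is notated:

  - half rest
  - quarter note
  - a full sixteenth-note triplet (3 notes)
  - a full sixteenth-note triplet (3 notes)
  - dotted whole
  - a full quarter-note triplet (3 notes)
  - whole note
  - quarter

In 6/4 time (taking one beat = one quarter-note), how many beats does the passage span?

17

One quarter-note beat = 2 eighth notes.
Each duration in eighth notes: half rest = 4; quarter note = 2; a full sixteenth-note triplet (3 notes) (three triplet sixteenths span one eighth) = 1; a full sixteenth-note triplet (3 notes) (three triplet sixteenths span one eighth) = 1; dotted whole = 12; a full quarter-note triplet (3 notes) (three triplet quarters span one half) = 4; whole note = 8; quarter = 2.
Adding: 4 + 2 + 1 + 1 + 12 + 4 + 8 + 2 = 34.
34 ÷ 2 = 17 beats.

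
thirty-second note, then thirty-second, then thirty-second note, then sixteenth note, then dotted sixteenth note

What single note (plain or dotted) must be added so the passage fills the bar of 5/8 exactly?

dotted quarter note

The bar of 5/8 = 20 thirty-second notes.
Working in thirty-second notes: thirty-second note = 1; thirty-second = 1; thirty-second note = 1; sixteenth note = 2; dotted sixteenth note = 3.
Sum: 1 + 1 + 1 + 2 + 3 = 8.
Remaining: 20 − 8 = 12 thirty-second notes, which is a dotted quarter note.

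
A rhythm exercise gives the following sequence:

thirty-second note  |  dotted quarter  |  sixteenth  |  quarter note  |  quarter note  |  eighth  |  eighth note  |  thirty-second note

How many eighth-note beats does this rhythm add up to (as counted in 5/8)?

One eighth-note beat = 4 thirty-second notes.
Working in thirty-second notes: thirty-second note = 1; dotted quarter = 12; sixteenth = 2; quarter note = 8; quarter note = 8; eighth = 4; eighth note = 4; thirty-second note = 1.
Total: 1 + 12 + 2 + 8 + 8 + 4 + 4 + 1 = 40.
40 ÷ 4 = 10 beats.

10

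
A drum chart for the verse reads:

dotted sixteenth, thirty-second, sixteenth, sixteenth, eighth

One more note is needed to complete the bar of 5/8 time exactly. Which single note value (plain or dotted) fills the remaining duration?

quarter note

The bar of 5/8 = 20 thirty-second notes.
Express everything in thirty-second notes: dotted sixteenth = 3; thirty-second = 1; sixteenth = 2; sixteenth = 2; eighth = 4.
Sum: 3 + 1 + 2 + 2 + 4 = 12.
Remaining: 20 − 12 = 8 thirty-second notes, which is a quarter note.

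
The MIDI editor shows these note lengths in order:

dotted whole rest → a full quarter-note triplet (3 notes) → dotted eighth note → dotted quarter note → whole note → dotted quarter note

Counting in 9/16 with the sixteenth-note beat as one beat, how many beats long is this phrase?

63

One sixteenth-note beat = 2 thirty-second notes.
Express everything in thirty-second notes: dotted whole rest = 48; a full quarter-note triplet (3 notes) (three triplet quarters span one half) = 16; dotted eighth note = 6; dotted quarter note = 12; whole note = 32; dotted quarter note = 12.
Total: 48 + 16 + 6 + 12 + 32 + 12 = 126.
126 ÷ 2 = 63 beats.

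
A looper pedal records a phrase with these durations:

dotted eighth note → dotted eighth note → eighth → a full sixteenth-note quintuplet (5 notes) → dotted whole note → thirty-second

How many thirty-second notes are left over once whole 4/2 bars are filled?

9

One bar of 4/2 = 64 thirty-second notes.
Express everything in thirty-second notes: dotted eighth note = 6; dotted eighth note = 6; eighth = 4; a full sixteenth-note quintuplet (5 notes) (five quintuplet sixteenths span one quarter) = 8; dotted whole note = 48; thirty-second = 1.
Sum: 6 + 6 + 4 + 8 + 48 + 1 = 73.
73 ÷ 64 = 1 complete bar with 9 thirty-second notes remaining.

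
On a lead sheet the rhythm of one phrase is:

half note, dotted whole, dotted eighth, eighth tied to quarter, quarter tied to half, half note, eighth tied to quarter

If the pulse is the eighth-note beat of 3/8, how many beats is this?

33.5

One eighth-note beat = 2 sixteenth notes.
Express everything in sixteenth notes: half note = 8; dotted whole = 24; dotted eighth = 3; eighth tied to quarter (eighth + quarter) = 6; quarter tied to half (quarter + half) = 12; half note = 8; eighth tied to quarter (eighth + quarter) = 6.
Sum: 8 + 24 + 3 + 6 + 12 + 8 + 6 = 67.
67 ÷ 2 = 33.5 beats.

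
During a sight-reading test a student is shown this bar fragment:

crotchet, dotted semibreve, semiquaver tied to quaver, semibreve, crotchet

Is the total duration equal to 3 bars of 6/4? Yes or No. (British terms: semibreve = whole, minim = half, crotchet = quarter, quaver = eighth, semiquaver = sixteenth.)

No

One bar of 6/4 = 24 sixteenth notes, so 3 bars = 72.
Convert each value to sixteenth notes: crotchet = 4; dotted semibreve = 24; semiquaver tied to quaver (semiquaver + quaver) = 3; semibreve = 16; crotchet = 4.
Adding: 4 + 24 + 3 + 16 + 4 = 51.
51 falls short of 72, so the answer is No.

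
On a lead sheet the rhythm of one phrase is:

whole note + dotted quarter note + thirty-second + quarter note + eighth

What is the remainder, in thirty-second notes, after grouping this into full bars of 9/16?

One bar of 9/16 = 18 thirty-second notes.
Working in thirty-second notes: whole note = 32; dotted quarter note = 12; thirty-second = 1; quarter note = 8; eighth = 4.
Total: 32 + 12 + 1 + 8 + 4 = 57.
57 ÷ 18 = 3 complete bars with 3 thirty-second notes remaining.

3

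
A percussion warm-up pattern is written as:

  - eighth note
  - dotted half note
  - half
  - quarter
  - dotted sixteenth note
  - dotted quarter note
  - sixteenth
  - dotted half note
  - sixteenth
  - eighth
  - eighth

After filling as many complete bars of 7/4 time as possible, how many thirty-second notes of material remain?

One bar of 7/4 = 56 thirty-second notes.
In thirty-second notes: eighth note = 4; dotted half note = 24; half = 16; quarter = 8; dotted sixteenth note = 3; dotted quarter note = 12; sixteenth = 2; dotted half note = 24; sixteenth = 2; eighth = 4; eighth = 4.
Total: 4 + 24 + 16 + 8 + 3 + 12 + 2 + 24 + 2 + 4 + 4 = 103.
103 ÷ 56 = 1 complete bar with 47 thirty-second notes remaining.

47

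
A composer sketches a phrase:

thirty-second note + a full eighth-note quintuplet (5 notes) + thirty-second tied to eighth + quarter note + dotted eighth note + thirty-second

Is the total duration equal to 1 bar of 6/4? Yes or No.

No

One bar of 6/4 = 48 thirty-second notes.
Working in thirty-second notes: thirty-second note = 1; a full eighth-note quintuplet (5 notes) (five quintuplet eighths span one half) = 16; thirty-second tied to eighth (thirty-second + eighth) = 5; quarter note = 8; dotted eighth note = 6; thirty-second = 1.
Altogether 1 + 16 + 5 + 8 + 6 + 1 = 37.
37 falls short of 48, so the answer is No.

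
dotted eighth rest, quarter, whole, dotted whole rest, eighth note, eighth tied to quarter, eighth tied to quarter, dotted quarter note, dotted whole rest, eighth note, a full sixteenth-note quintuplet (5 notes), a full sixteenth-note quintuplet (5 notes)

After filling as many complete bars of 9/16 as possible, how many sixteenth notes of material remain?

One bar of 9/16 = 9 sixteenth notes.
Express everything in sixteenth notes: dotted eighth rest = 3; quarter = 4; whole = 16; dotted whole rest = 24; eighth note = 2; eighth tied to quarter (eighth + quarter) = 6; eighth tied to quarter (eighth + quarter) = 6; dotted quarter note = 6; dotted whole rest = 24; eighth note = 2; a full sixteenth-note quintuplet (5 notes) (five quintuplet sixteenths span one quarter) = 4; a full sixteenth-note quintuplet (5 notes) (five quintuplet sixteenths span one quarter) = 4.
Adding: 3 + 4 + 16 + 24 + 2 + 6 + 6 + 6 + 24 + 2 + 4 + 4 = 101.
101 ÷ 9 = 11 complete bars with 2 sixteenth notes remaining.

2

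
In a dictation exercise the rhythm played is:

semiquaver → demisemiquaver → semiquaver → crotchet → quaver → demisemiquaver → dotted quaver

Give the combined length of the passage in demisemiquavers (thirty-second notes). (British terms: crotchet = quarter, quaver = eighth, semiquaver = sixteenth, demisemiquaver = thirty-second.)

24

Each duration in thirty-second notes: semiquaver = 2; demisemiquaver = 1; semiquaver = 2; crotchet = 8; quaver = 4; demisemiquaver = 1; dotted quaver = 6.
Altogether 2 + 1 + 2 + 8 + 4 + 1 + 6 = 24 thirty-second notes.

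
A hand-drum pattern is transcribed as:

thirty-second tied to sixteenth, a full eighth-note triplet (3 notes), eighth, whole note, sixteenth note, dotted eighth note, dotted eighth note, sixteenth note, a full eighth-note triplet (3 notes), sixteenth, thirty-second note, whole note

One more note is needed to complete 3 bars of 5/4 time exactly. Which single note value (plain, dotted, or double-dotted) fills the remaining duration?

3 bars of 5/4 = 120 thirty-second notes.
In thirty-second notes: thirty-second tied to sixteenth (thirty-second + sixteenth) = 3; a full eighth-note triplet (3 notes) (three triplet eighths span one quarter) = 8; eighth = 4; whole note = 32; sixteenth note = 2; dotted eighth note = 6; dotted eighth note = 6; sixteenth note = 2; a full eighth-note triplet (3 notes) (three triplet eighths span one quarter) = 8; sixteenth = 2; thirty-second note = 1; whole note = 32.
Altogether 3 + 8 + 4 + 32 + 2 + 6 + 6 + 2 + 8 + 2 + 1 + 32 = 106.
Remaining: 120 − 106 = 14 thirty-second notes, which is a double-dotted quarter note.

double-dotted quarter note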